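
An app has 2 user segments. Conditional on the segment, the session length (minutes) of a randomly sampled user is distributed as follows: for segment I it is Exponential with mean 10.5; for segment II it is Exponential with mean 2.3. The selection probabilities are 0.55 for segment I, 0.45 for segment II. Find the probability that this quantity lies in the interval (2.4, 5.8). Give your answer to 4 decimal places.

0.2434

Conditional on each segment, P(2.4 < X < 5.8): I: 0.220092; II: 0.271908.
By total probability, P(2.4 < X < 5.8) = 0.55·0.220092 + 0.45·0.271908 = 0.243409.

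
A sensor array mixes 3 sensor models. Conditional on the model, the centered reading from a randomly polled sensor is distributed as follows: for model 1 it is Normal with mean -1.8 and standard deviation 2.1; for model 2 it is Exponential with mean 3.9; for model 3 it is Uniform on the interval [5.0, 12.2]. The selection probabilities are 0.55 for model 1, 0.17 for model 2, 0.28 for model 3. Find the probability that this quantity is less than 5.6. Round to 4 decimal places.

0.7028

Conditional on each model, P(X < 5.6): 1: 0.999787; 2: 0.762098; 3: 0.0833333.
By total probability, P(X < 5.6) = 0.55·0.999787 + 0.17·0.762098 + 0.28·0.0833333 = 0.702773.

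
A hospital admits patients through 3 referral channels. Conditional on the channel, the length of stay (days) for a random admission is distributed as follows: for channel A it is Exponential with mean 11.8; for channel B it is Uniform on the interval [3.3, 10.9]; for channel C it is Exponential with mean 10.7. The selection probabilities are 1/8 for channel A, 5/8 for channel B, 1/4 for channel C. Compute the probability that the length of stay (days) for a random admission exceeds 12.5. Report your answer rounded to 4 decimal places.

Conditional on each channel, P(X > 12.5): A: 0.346691; B: 0; C: 0.310919.
By total probability, P(X > 12.5) = 0.125·0.346691 + 0.625·0 + 0.25·0.310919 = 0.121066.

0.1211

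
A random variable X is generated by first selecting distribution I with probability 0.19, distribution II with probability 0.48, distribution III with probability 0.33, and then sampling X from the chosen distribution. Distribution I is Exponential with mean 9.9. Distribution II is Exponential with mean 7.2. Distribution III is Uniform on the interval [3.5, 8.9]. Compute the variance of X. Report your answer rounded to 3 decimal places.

Per component, I: μ=9.9, E[X²]=196.02; II: μ=7.2, E[X²]=103.68; III: μ=6.2, E[X²]=40.87.
E[X] = 0.19·9.9 + 0.48·7.2 + 0.33·6.2 = 7.383.
E[X²] = 0.19·196.02 + 0.48·103.68 + 0.33·40.87 = 100.497.
Var(X) = E[X²] − (E[X])² = 100.497 − 54.5087 = 45.9886.

45.989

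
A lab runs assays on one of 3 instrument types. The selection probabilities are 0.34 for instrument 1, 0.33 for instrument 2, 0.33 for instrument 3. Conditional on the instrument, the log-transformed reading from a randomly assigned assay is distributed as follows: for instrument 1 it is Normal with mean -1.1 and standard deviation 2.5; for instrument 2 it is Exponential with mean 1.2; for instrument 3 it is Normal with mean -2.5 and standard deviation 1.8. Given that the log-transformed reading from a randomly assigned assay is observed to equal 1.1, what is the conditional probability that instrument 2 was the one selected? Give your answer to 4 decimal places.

Likelihoods f(1.1 | ·): 1: 0.108346; 2: 0.333208; 3: 0.029995.
Posterior ∝ prior × likelihood. Numerator for 2: 0.33·0.333208 = 0.109959.
Normalizing constant: 0.34·0.108346 + 0.33·0.333208 + 0.33·0.029995 = 0.156694.
P(2 | observation) = 0.109959 / 0.156694 = 0.701739.

0.7017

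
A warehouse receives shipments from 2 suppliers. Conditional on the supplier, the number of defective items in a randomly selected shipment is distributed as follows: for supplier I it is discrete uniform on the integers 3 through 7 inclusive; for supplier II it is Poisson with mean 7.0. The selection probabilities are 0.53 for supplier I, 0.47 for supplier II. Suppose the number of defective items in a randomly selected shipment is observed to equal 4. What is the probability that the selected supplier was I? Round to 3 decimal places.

0.712

Likelihoods P(X=4 | ·): I: 0.2; II: 0.0912262.
Posterior ∝ prior × likelihood. Numerator for I: 0.53·0.2 = 0.106.
Normalizing constant: 0.53·0.2 + 0.47·0.0912262 = 0.148876.
P(I | observation) = 0.106 / 0.148876 = 0.712.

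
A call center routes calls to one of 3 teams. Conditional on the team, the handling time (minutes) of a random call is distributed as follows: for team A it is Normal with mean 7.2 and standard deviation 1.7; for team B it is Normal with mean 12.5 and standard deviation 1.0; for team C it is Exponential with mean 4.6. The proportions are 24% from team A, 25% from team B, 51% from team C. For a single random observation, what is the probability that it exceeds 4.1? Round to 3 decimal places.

Conditional on each team, P(X > 4.1): A: 0.965888; B: 1; C: 0.41012.
By total probability, P(X > 4.1) = 0.24·0.965888 + 0.25·1 + 0.51·0.41012 = 0.690975.

0.691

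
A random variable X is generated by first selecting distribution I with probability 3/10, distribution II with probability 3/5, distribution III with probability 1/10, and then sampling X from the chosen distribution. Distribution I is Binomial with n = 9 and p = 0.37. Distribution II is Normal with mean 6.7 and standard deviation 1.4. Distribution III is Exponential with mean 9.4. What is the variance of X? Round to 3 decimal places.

14.228

Per component, I: μ=3.33, E[X²]=13.1868; II: μ=6.7, E[X²]=46.85; III: μ=9.4, E[X²]=176.72.
E[X] = 0.3·3.33 + 0.6·6.7 + 0.1·9.4 = 5.959.
E[X²] = 0.3·13.1868 + 0.6·46.85 + 0.1·176.72 = 49.738.
Var(X) = E[X²] − (E[X])² = 49.738 − 35.5097 = 14.2284.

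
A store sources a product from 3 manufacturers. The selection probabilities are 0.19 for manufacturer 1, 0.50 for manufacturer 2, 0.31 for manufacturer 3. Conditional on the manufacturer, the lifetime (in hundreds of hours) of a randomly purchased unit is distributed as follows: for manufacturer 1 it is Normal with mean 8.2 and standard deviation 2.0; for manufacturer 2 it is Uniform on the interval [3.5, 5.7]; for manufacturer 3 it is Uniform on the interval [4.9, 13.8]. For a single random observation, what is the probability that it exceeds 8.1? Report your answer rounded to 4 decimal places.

0.2973

Conditional on each manufacturer, P(X > 8.1): 1: 0.519939; 2: 0; 3: 0.640449.
By total probability, P(X > 8.1) = 0.19·0.519939 + 0.5·0 + 0.31·0.640449 = 0.297328.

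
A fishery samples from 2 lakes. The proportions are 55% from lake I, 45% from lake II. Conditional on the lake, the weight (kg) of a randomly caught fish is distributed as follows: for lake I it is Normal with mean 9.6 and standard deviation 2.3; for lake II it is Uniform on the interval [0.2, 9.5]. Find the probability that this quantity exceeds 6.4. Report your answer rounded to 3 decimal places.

Conditional on each lake, P(X > 6.4): I: 0.917933; II: 0.333333.
By total probability, P(X > 6.4) = 0.55·0.917933 + 0.45·0.333333 = 0.654863.

0.655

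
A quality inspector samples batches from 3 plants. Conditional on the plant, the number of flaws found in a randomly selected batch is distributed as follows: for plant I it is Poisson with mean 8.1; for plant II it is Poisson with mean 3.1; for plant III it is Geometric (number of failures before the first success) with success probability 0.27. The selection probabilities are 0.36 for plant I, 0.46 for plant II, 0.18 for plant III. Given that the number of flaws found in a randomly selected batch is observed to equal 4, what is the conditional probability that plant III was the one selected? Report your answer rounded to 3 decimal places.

Likelihoods P(X=4 | ·): I: 0.0544432; II: 0.17335; III: 0.0766753.
Posterior ∝ prior × likelihood. Numerator for III: 0.18·0.0766753 = 0.0138015.
Normalizing constant: 0.36·0.0544432 + 0.46·0.17335 + 0.18·0.0766753 = 0.113142.
P(III | observation) = 0.0138015 / 0.113142 = 0.121984.

0.122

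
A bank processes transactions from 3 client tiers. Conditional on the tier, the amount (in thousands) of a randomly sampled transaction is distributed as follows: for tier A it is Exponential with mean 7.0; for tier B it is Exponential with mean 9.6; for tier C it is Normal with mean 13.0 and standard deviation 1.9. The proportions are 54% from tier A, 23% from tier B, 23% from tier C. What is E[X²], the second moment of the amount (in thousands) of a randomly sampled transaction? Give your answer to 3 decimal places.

For each component E[X²] = Var + (mean)², giving A: 98; B: 184.32; C: 172.61.
Overall E[X²] = 0.54·98 + 0.23·184.32 + 0.23·172.61 = 135.014.

135.014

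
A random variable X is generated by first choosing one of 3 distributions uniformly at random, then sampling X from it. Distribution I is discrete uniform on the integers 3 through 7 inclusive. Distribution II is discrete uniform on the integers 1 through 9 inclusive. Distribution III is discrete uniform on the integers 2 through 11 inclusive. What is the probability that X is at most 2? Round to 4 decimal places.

Conditional on each component, P(X ≤ 2): I: 0; II: 0.222222; III: 0.1.
By total probability, P(X ≤ 2) = 0.333333·0 + 0.333333·0.222222 + 0.333333·0.1 = 0.107407.

0.1074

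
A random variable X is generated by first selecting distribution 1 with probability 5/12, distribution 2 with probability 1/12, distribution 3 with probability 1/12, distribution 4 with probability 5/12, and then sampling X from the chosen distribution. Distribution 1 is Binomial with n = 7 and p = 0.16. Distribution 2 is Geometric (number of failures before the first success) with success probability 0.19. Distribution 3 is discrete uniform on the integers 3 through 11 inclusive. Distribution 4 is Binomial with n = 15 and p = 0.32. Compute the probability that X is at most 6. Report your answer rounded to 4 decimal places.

Conditional on each component, P(X ≤ 6): 1: 0.999997; 2: 0.771232; 3: 0.444444; 4: 0.82779.
By total probability, P(X ≤ 6) = 0.416667·0.999997 + 0.0833333·0.771232 + 0.0833333·0.444444 + 0.416667·0.82779 = 0.862884.

0.8629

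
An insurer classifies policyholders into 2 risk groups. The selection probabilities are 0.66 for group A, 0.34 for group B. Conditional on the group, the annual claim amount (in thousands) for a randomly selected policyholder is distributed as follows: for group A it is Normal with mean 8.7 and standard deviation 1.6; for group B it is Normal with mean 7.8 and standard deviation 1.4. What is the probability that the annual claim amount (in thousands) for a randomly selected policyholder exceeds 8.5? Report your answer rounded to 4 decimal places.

Conditional on each group, P(X > 8.5): A: 0.549738; B: 0.308538.
By total probability, P(X > 8.5) = 0.66·0.549738 + 0.34·0.308538 = 0.46773.

0.4677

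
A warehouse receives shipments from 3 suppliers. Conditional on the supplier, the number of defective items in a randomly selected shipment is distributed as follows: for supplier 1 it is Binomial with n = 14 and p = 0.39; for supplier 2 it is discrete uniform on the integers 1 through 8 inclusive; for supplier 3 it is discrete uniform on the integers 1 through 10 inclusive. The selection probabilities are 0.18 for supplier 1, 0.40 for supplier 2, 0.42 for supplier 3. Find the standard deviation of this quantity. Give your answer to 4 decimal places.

Per component, 1: μ=5.46, E[X²]=33.1422; 2: μ=4.5, E[X²]=25.5; 3: μ=5.5, E[X²]=38.5.
E[X] = 0.18·5.46 + 0.4·4.5 + 0.42·5.5 = 5.0928.
E[X²] = 0.18·33.1422 + 0.4·25.5 + 0.42·38.5 = 32.3356.
Var(X) = E[X²] − (E[X])² = 32.3356 − 25.9366 = 6.39898.
SD(X) = √6.39898 = 2.52962.

2.5296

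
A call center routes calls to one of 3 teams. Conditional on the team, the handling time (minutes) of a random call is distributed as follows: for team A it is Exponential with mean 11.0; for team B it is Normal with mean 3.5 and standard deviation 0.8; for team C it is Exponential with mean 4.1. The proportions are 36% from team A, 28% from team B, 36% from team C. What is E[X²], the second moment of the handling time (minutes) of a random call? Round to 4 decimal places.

102.8324

For each component E[X²] = Var + (mean)², giving A: 242; B: 12.89; C: 33.62.
Overall E[X²] = 0.36·242 + 0.28·12.89 + 0.36·33.62 = 102.832.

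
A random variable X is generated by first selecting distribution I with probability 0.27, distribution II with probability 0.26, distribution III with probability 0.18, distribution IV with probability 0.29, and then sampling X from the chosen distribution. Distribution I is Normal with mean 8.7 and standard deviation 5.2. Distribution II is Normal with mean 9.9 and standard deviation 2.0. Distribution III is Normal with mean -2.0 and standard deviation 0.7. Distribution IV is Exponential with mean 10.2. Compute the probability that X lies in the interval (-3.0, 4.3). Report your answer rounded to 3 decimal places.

0.317

Conditional on each component, P(-3.0 < X < 4.3): I: 0.186509; II: 0.00255513; III: 0.923436; IV: 0.343983.
By total probability, P(-3.0 < X < 4.3) = 0.27·0.186509 + 0.26·0.00255513 + 0.18·0.923436 + 0.29·0.343983 = 0.316995.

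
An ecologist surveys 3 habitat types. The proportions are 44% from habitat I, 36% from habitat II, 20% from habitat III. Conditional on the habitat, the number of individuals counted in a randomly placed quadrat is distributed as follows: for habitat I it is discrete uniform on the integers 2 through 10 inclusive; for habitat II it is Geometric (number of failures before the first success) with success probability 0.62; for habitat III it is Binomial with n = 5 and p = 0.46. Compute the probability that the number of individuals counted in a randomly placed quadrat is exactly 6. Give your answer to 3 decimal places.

0.050

Conditional on each habitat, P(X = 6): I: 0.111111; II: 0.00186678; III: 0.
By total probability, P(X = 6) = 0.44·0.111111 + 0.36·0.00186678 + 0.2·0 = 0.0495609.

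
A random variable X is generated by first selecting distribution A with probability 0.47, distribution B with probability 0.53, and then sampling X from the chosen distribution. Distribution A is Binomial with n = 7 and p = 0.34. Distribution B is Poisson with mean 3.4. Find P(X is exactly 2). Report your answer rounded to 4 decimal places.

0.2451

Conditional on each component, P(X = 2): A: 0.304016; B: 0.192898.
By total probability, P(X = 2) = 0.47·0.304016 + 0.53·0.192898 = 0.245123.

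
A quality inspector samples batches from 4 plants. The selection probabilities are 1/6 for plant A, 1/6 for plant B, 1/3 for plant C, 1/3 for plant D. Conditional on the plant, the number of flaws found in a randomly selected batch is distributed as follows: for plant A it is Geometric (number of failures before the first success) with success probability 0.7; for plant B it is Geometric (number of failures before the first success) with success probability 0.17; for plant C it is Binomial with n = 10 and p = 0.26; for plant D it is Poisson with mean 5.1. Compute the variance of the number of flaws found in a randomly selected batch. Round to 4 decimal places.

Per component, A: μ=0.428571, E[X²]=0.795918; B: μ=4.88235, E[X²]=52.5571; C: μ=2.6, E[X²]=8.684; D: μ=5.1, E[X²]=31.11.
E[X] = 0.166667·0.428571 + 0.166667·4.88235 + 0.333333·2.6 + 0.333333·5.1 = 3.45182.
E[X²] = 0.166667·0.795918 + 0.166667·52.5571 + 0.333333·8.684 + 0.333333·31.11 = 22.1568.
Var(X) = E[X²] − (E[X])² = 22.1568 − 11.9151 = 10.2418.

10.2418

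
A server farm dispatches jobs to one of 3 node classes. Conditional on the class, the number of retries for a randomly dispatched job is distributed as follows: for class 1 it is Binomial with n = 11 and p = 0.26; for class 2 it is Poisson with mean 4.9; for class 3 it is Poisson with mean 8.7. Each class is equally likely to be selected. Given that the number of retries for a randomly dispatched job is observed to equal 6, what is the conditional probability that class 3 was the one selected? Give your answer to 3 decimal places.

Likelihoods P(X=6 | ·): 1: 0.0316695; 2: 0.143153; 3: 0.100328.
Posterior ∝ prior × likelihood. Numerator for 3: 0.333333·0.100328 = 0.0334426.
Normalizing constant: 0.333333·0.0316695 + 0.333333·0.143153 + 0.333333·0.100328 = 0.0917168.
P(3 | observation) = 0.0334426 / 0.0917168 = 0.364629.

0.365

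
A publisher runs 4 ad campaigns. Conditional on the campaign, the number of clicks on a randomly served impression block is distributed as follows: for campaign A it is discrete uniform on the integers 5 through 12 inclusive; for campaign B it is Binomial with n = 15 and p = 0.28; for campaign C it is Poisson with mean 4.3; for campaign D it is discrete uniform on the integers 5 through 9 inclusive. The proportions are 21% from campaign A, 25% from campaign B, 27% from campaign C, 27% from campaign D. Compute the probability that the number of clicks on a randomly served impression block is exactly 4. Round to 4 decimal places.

0.1087

Conditional on each campaign, P(X = 4): A: 0; B: 0.226163; C: 0.193284; D: 0.
By total probability, P(X = 4) = 0.21·0 + 0.25·0.226163 + 0.27·0.193284 + 0.27·0 = 0.108728.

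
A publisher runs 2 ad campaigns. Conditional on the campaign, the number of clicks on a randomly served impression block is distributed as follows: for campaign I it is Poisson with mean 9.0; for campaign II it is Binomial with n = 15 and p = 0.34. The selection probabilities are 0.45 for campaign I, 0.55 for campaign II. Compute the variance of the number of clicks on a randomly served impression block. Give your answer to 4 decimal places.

Per component, I: μ=9, E[X²]=90; II: μ=5.1, E[X²]=29.376.
E[X] = 0.45·9 + 0.55·5.1 = 6.855.
E[X²] = 0.45·90 + 0.55·29.376 = 56.6568.
Var(X) = E[X²] − (E[X])² = 56.6568 − 46.991 = 9.66577.

9.6658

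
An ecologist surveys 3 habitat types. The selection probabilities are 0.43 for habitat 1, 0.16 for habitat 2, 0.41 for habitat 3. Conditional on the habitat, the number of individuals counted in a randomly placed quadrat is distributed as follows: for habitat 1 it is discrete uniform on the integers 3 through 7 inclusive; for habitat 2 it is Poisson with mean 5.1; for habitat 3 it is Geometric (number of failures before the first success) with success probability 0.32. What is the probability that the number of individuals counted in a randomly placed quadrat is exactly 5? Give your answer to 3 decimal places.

0.133

Conditional on each habitat, P(X = 5): 1: 0.2; 2: 0.175294; 3: 0.0465259.
By total probability, P(X = 5) = 0.43·0.2 + 0.16·0.175294 + 0.41·0.0465259 = 0.133123.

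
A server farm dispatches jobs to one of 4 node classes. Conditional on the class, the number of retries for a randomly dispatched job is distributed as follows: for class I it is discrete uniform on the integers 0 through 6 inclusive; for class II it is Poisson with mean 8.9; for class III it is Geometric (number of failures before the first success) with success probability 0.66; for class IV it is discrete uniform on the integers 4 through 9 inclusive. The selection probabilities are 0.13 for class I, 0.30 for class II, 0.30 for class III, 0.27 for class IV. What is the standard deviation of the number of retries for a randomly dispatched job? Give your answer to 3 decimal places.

Per component, I: μ=3, E[X²]=13; II: μ=8.9, E[X²]=88.11; III: μ=0.515152, E[X²]=1.04591; IV: μ=6.5, E[X²]=45.1667.
E[X] = 0.13·3 + 0.3·8.9 + 0.3·0.515152 + 0.27·6.5 = 4.96955.
E[X²] = 0.13·13 + 0.3·88.11 + 0.3·1.04591 + 0.27·45.1667 = 40.6318.
Var(X) = E[X²] − (E[X])² = 40.6318 − 24.6964 = 15.9354.
SD(X) = √15.9354 = 3.99192.

3.992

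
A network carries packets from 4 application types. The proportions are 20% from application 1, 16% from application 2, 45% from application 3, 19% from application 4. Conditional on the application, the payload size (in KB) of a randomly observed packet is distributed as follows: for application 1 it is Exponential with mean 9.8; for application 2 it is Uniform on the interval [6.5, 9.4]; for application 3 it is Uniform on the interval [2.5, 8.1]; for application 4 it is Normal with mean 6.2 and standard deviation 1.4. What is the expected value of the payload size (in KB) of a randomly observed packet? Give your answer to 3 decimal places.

Component means — 1: 9.8; 2: 7.95; 3: 5.3; 4: 6.2.
E[X] = 0.2·9.8 + 0.16·7.95 + 0.45·5.3 + 0.19·6.2 = 6.795.

6.795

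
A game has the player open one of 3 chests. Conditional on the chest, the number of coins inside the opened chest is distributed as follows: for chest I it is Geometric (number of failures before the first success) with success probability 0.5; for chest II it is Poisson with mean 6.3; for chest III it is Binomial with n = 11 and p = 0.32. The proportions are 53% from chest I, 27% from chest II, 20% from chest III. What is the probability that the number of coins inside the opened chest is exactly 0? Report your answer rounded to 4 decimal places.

0.2684

Conditional on each chest, P(X = 0): I: 0.5; II: 0.0018363; III: 0.0143747.
By total probability, P(X = 0) = 0.53·0.5 + 0.27·0.0018363 + 0.2·0.0143747 = 0.268371.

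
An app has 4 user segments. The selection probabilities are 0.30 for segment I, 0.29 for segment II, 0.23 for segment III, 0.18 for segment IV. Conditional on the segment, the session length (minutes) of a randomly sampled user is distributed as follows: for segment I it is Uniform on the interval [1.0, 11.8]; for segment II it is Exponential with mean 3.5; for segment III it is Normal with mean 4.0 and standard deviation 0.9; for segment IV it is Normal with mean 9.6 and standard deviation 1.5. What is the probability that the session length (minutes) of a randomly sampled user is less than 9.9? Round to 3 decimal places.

0.854

Conditional on each segment, P(X < 9.9): I: 0.824074; II: 0.940903; III: 1; IV: 0.57926.
By total probability, P(X < 9.9) = 0.3·0.824074 + 0.29·0.940903 + 0.23·1 + 0.18·0.57926 = 0.854351.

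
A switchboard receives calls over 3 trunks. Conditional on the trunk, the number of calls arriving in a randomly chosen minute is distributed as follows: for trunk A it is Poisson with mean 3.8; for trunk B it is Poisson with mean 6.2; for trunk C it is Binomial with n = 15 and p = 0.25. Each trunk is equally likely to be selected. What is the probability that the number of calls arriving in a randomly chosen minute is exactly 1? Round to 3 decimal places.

Conditional on each trunk, P(X = 1): A: 0.0850089; B: 0.0125825; C: 0.0668173.
By total probability, P(X = 1) = 0.333333·0.0850089 + 0.333333·0.0125825 + 0.333333·0.0668173 = 0.0548029.

0.055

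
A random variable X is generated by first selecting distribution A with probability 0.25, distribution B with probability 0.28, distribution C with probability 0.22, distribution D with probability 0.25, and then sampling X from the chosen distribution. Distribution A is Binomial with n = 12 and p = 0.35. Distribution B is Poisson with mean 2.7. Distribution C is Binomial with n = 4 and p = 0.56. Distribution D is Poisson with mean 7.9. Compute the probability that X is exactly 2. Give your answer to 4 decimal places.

0.1788

Conditional on each component, P(X = 2): A: 0.108846; B: 0.244964; C: 0.364278; D: 0.0115691.
By total probability, P(X = 2) = 0.25·0.108846 + 0.28·0.244964 + 0.22·0.364278 + 0.25·0.0115691 = 0.178835.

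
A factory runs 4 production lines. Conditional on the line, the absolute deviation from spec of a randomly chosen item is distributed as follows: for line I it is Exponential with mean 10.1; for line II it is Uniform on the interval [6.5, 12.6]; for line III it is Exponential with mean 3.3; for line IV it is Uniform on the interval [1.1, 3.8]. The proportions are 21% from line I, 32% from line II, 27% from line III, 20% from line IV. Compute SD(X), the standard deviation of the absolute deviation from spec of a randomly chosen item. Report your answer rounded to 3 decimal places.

6.101

Per component, I: μ=10.1, E[X²]=204.02; II: μ=9.55, E[X²]=94.3033; III: μ=3.3, E[X²]=21.78; IV: μ=2.45, E[X²]=6.61.
E[X] = 0.21·10.1 + 0.32·9.55 + 0.27·3.3 + 0.2·2.45 = 6.558.
E[X²] = 0.21·204.02 + 0.32·94.3033 + 0.27·21.78 + 0.2·6.61 = 80.2239.
Var(X) = E[X²] − (E[X])² = 80.2239 − 43.0074 = 37.2165.
SD(X) = √37.2165 = 6.10053.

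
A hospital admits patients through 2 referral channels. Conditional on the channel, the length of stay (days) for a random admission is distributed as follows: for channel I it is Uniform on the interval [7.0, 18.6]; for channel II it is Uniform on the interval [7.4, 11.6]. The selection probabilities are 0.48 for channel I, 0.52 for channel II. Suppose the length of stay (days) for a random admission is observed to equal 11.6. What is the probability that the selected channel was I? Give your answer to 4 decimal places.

0.2505

Likelihoods f(11.6 | ·): I: 0.0862069; II: 0.238095.
Posterior ∝ prior × likelihood. Numerator for I: 0.48·0.0862069 = 0.0413793.
Normalizing constant: 0.48·0.0862069 + 0.52·0.238095 = 0.165189.
P(I | observation) = 0.0413793 / 0.165189 = 0.250497.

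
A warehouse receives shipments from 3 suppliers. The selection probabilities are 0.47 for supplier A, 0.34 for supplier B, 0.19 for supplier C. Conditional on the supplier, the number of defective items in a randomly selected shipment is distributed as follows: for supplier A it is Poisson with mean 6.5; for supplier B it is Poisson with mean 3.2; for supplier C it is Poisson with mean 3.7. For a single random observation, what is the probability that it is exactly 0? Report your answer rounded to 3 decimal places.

0.019

Conditional on each supplier, P(X = 0): A: 0.00150344; B: 0.0407622; C: 0.0247235.
By total probability, P(X = 0) = 0.47·0.00150344 + 0.34·0.0407622 + 0.19·0.0247235 = 0.0192632.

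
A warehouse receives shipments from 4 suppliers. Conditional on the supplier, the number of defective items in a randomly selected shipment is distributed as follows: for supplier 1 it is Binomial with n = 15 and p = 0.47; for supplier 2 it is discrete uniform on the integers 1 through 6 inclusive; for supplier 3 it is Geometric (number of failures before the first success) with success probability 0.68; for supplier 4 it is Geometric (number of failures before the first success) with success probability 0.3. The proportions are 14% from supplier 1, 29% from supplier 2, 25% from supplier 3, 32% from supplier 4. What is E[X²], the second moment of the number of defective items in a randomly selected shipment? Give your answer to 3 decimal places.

16.339

For each component E[X²] = Var + (mean)², giving 1: 53.439; 2: 15.1667; 3: 0.913495; 4: 13.2222.
Overall E[X²] = 0.14·53.439 + 0.29·15.1667 + 0.25·0.913495 + 0.32·13.2222 = 16.3393.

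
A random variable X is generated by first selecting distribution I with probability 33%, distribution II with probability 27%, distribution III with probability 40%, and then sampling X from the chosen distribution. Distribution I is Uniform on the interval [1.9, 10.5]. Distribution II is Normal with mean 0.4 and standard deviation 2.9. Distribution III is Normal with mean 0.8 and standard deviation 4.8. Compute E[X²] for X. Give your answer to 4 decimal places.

26.5050

For each component E[X²] = Var + (mean)², giving I: 44.6033; II: 8.57; III: 23.68.
Overall E[X²] = 0.33·44.6033 + 0.27·8.57 + 0.4·23.68 = 26.505.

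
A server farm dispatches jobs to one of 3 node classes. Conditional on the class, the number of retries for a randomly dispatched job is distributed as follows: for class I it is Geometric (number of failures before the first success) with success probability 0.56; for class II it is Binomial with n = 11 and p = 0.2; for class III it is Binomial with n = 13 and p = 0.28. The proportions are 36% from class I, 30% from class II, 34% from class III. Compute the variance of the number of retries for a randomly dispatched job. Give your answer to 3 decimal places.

3.349

Per component, I: μ=0.785714, E[X²]=2.02041; II: μ=2.2, E[X²]=6.6; III: μ=3.64, E[X²]=15.8704.
E[X] = 0.36·0.785714 + 0.3·2.2 + 0.34·3.64 = 2.18046.
E[X²] = 0.36·2.02041 + 0.3·6.6 + 0.34·15.8704 = 8.10328.
Var(X) = E[X²] − (E[X])² = 8.10328 − 4.75439 = 3.34889.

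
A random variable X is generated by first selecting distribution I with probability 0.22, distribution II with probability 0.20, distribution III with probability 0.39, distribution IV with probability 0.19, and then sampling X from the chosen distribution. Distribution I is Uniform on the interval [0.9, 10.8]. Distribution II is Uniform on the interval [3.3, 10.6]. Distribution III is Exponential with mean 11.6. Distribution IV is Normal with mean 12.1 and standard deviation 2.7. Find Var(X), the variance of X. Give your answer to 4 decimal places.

Per component, I: μ=5.85, E[X²]=42.39; II: μ=6.95, E[X²]=52.7433; III: μ=11.6, E[X²]=269.12; IV: μ=12.1, E[X²]=153.7.
E[X] = 0.22·5.85 + 0.2·6.95 + 0.39·11.6 + 0.19·12.1 = 9.5.
E[X²] = 0.22·42.39 + 0.2·52.7433 + 0.39·269.12 + 0.19·153.7 = 154.034.
Var(X) = E[X²] − (E[X])² = 154.034 − 90.25 = 63.7843.

63.7843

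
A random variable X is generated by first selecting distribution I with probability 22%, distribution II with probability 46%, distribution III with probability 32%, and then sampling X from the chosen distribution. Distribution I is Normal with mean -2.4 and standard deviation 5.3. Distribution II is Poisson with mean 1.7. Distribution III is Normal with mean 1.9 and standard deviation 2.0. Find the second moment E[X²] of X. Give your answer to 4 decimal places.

For each component E[X²] = Var + (mean)², giving I: 33.85; II: 4.59; III: 7.61.
Overall E[X²] = 0.22·33.85 + 0.46·4.59 + 0.32·7.61 = 11.9936.

11.9936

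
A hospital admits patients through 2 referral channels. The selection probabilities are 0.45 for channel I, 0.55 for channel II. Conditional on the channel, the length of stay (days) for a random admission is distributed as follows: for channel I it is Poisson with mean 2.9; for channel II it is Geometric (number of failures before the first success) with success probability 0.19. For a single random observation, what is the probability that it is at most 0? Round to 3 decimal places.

Conditional on each channel, P(X ≤ 0): I: 0.0550232; II: 0.19.
By total probability, P(X ≤ 0) = 0.45·0.0550232 + 0.55·0.19 = 0.12926.

0.129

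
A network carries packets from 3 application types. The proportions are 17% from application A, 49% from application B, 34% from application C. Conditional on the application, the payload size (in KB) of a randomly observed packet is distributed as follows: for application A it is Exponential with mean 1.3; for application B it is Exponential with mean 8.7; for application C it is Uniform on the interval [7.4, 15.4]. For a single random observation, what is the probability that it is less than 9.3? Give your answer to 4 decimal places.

0.5724

Conditional on each application, P(X < 9.3): A: 0.999218; B: 0.656636; C: 0.2375.
By total probability, P(X < 9.3) = 0.17·0.999218 + 0.49·0.656636 + 0.34·0.2375 = 0.572369.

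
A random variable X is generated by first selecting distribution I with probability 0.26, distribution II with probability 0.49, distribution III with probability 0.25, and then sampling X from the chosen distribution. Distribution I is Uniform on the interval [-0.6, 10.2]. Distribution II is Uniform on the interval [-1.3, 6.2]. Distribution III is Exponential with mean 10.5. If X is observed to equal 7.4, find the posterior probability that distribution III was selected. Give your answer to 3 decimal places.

0.328

Likelihoods f(7.4 | ·): I: 0.0925926; II: 0; III: 0.0470692.
Posterior ∝ prior × likelihood. Numerator for III: 0.25·0.0470692 = 0.0117673.
Normalizing constant: 0.26·0.0925926 + 0.49·0 + 0.25·0.0470692 = 0.0358414.
P(III | observation) = 0.0117673 / 0.0358414 = 0.328316.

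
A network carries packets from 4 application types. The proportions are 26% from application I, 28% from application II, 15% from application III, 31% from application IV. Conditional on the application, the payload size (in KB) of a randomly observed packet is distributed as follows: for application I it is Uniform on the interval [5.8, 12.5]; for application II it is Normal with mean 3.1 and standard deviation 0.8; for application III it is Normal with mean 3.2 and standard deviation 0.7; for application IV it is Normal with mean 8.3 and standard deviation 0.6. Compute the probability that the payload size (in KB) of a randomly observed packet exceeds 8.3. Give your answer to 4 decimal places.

0.3180

Conditional on each application, P(X > 8.3): I: 0.626866; II: 4.016e-11; III: 1.59983e-13; IV: 0.5.
By total probability, P(X > 8.3) = 0.26·0.626866 + 0.28·4.016e-11 + 0.15·1.59983e-13 + 0.31·0.5 = 0.317985.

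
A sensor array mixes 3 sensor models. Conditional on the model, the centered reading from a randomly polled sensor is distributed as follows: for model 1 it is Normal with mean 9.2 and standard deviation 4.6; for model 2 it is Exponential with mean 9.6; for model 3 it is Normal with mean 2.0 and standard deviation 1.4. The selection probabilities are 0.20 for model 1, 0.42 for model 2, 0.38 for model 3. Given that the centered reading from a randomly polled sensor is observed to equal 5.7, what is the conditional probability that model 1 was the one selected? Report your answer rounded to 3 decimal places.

0.321

Likelihoods f(5.7 | ·): 1: 0.0649293; 2: 0.0575263; 3: 0.00867112.
Posterior ∝ prior × likelihood. Numerator for 1: 0.2·0.0649293 = 0.0129859.
Normalizing constant: 0.2·0.0649293 + 0.42·0.0575263 + 0.38·0.00867112 = 0.0404419.
P(1 | observation) = 0.0129859 / 0.0404419 = 0.321099.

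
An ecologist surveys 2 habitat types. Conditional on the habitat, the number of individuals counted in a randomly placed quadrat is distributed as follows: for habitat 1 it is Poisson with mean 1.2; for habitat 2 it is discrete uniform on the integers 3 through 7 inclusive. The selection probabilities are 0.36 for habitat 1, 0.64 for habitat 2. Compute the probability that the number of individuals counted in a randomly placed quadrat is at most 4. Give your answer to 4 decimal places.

Conditional on each habitat, P(X ≤ 4): 1: 0.992254; 2: 0.4.
By total probability, P(X ≤ 4) = 0.36·0.992254 + 0.64·0.4 = 0.613212.

0.6132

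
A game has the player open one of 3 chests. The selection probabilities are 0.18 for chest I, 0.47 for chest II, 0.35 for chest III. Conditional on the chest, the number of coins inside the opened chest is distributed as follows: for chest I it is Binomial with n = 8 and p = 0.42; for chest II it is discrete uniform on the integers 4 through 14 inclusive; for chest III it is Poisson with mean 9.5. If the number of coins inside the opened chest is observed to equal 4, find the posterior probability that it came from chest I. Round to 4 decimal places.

Likelihoods P(X=4 | ·): I: 0.246494; II: 0.0909091; III: 0.025403.
Posterior ∝ prior × likelihood. Numerator for I: 0.18·0.246494 = 0.044369.
Normalizing constant: 0.18·0.246494 + 0.47·0.0909091 + 0.35·0.025403 = 0.0959873.
P(I | observation) = 0.044369 / 0.0959873 = 0.462238.

0.4622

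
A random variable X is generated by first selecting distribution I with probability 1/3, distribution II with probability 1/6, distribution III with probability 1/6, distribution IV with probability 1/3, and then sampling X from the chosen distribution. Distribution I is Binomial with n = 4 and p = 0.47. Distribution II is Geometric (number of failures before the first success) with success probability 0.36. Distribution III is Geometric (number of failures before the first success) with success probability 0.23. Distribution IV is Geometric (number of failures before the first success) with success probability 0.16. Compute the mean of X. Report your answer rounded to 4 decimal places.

Component means — I: 1.88; II: 1.77778; III: 3.34783; IV: 5.25.
E[X] = 0.333333·1.88 + 0.166667·1.77778 + 0.166667·3.34783 + 0.333333·5.25 = 3.23093.

3.2309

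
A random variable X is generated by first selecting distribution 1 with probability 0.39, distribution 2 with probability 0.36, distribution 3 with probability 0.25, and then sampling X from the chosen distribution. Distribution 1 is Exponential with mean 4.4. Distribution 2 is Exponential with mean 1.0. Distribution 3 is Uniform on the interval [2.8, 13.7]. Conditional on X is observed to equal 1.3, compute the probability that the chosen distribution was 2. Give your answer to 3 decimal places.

0.598

Likelihoods f(1.3 | ·): 1: 0.169135; 2: 0.272532; 3: 0.
Posterior ∝ prior × likelihood. Numerator for 2: 0.36·0.272532 = 0.0981114.
Normalizing constant: 0.39·0.169135 + 0.36·0.272532 + 0.25·0 = 0.164074.
P(2 | observation) = 0.0981114 / 0.164074 = 0.597971.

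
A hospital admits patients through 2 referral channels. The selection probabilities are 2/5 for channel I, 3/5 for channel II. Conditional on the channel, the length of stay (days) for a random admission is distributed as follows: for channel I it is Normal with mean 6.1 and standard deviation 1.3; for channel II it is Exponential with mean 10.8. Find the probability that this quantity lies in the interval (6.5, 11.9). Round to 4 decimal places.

0.2810

Conditional on each channel, P(6.5 < X < 11.9): I: 0.379154; II: 0.215541.
By total probability, P(6.5 < X < 11.9) = 0.4·0.379154 + 0.6·0.215541 = 0.280986.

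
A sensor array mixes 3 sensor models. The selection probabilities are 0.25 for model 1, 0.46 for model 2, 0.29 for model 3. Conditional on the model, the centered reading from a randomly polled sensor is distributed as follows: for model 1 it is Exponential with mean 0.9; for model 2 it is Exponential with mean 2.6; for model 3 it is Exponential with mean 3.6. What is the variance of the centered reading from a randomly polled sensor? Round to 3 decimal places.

Per component, 1: μ=0.9, E[X²]=1.62; 2: μ=2.6, E[X²]=13.52; 3: μ=3.6, E[X²]=25.92.
E[X] = 0.25·0.9 + 0.46·2.6 + 0.29·3.6 = 2.465.
E[X²] = 0.25·1.62 + 0.46·13.52 + 0.29·25.92 = 14.141.
Var(X) = E[X²] − (E[X])² = 14.141 − 6.07623 = 8.06477.

8.065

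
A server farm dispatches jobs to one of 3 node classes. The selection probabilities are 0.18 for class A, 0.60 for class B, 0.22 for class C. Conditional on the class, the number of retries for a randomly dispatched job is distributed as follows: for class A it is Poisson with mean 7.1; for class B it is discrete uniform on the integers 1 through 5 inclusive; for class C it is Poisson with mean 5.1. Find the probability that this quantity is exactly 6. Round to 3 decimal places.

0.059

Conditional on each class, P(X = 6): A: 0.1468; B: 0; C: 0.149.
By total probability, P(X = 6) = 0.18·0.1468 + 0.6·0 + 0.22·0.149 = 0.0592041.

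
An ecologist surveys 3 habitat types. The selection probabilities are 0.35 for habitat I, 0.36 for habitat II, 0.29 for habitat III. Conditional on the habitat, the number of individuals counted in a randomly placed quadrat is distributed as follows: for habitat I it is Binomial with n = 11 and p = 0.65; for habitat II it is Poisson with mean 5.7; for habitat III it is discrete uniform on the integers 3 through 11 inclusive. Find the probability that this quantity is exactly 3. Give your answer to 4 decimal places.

0.0730

Conditional on each habitat, P(X = 3): I: 0.010204; II: 0.103275; III: 0.111111.
By total probability, P(X = 3) = 0.35·0.010204 + 0.36·0.103275 + 0.29·0.111111 = 0.0729726.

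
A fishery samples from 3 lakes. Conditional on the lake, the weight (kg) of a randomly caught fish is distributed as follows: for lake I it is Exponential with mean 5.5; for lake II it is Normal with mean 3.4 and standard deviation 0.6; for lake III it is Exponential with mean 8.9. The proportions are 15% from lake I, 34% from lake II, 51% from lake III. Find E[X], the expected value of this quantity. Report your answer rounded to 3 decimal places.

Component means — I: 5.5; II: 3.4; III: 8.9.
E[X] = 0.15·5.5 + 0.34·3.4 + 0.51·8.9 = 6.52.

6.520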